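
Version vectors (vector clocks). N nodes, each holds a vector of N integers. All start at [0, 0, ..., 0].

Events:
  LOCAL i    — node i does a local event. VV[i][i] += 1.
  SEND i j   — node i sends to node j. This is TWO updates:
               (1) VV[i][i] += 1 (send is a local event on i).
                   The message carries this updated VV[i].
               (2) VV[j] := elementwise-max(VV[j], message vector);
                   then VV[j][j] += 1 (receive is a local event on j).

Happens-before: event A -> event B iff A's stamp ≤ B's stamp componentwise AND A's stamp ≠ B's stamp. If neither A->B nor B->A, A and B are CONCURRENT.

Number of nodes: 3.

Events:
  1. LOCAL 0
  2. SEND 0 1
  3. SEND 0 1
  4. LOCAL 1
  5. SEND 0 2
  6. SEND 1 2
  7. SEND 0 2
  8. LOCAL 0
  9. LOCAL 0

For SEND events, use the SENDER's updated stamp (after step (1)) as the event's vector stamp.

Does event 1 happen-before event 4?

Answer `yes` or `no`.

Answer: yes

Derivation:
Initial: VV[0]=[0, 0, 0]
Initial: VV[1]=[0, 0, 0]
Initial: VV[2]=[0, 0, 0]
Event 1: LOCAL 0: VV[0][0]++ -> VV[0]=[1, 0, 0]
Event 2: SEND 0->1: VV[0][0]++ -> VV[0]=[2, 0, 0], msg_vec=[2, 0, 0]; VV[1]=max(VV[1],msg_vec) then VV[1][1]++ -> VV[1]=[2, 1, 0]
Event 3: SEND 0->1: VV[0][0]++ -> VV[0]=[3, 0, 0], msg_vec=[3, 0, 0]; VV[1]=max(VV[1],msg_vec) then VV[1][1]++ -> VV[1]=[3, 2, 0]
Event 4: LOCAL 1: VV[1][1]++ -> VV[1]=[3, 3, 0]
Event 5: SEND 0->2: VV[0][0]++ -> VV[0]=[4, 0, 0], msg_vec=[4, 0, 0]; VV[2]=max(VV[2],msg_vec) then VV[2][2]++ -> VV[2]=[4, 0, 1]
Event 6: SEND 1->2: VV[1][1]++ -> VV[1]=[3, 4, 0], msg_vec=[3, 4, 0]; VV[2]=max(VV[2],msg_vec) then VV[2][2]++ -> VV[2]=[4, 4, 2]
Event 7: SEND 0->2: VV[0][0]++ -> VV[0]=[5, 0, 0], msg_vec=[5, 0, 0]; VV[2]=max(VV[2],msg_vec) then VV[2][2]++ -> VV[2]=[5, 4, 3]
Event 8: LOCAL 0: VV[0][0]++ -> VV[0]=[6, 0, 0]
Event 9: LOCAL 0: VV[0][0]++ -> VV[0]=[7, 0, 0]
Event 1 stamp: [1, 0, 0]
Event 4 stamp: [3, 3, 0]
[1, 0, 0] <= [3, 3, 0]? True. Equal? False. Happens-before: True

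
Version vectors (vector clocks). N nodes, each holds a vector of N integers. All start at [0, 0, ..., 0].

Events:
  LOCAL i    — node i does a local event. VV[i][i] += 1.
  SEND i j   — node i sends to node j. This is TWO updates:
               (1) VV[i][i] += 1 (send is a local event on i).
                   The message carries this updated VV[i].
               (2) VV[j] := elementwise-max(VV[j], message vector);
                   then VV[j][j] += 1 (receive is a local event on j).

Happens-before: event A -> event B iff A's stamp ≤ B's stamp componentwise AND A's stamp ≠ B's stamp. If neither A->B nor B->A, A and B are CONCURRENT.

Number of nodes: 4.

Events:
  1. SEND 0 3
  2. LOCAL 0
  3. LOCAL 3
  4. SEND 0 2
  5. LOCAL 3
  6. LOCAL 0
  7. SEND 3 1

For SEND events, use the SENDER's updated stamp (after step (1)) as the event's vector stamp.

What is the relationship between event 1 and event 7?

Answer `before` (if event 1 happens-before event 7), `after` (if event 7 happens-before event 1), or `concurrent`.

Initial: VV[0]=[0, 0, 0, 0]
Initial: VV[1]=[0, 0, 0, 0]
Initial: VV[2]=[0, 0, 0, 0]
Initial: VV[3]=[0, 0, 0, 0]
Event 1: SEND 0->3: VV[0][0]++ -> VV[0]=[1, 0, 0, 0], msg_vec=[1, 0, 0, 0]; VV[3]=max(VV[3],msg_vec) then VV[3][3]++ -> VV[3]=[1, 0, 0, 1]
Event 2: LOCAL 0: VV[0][0]++ -> VV[0]=[2, 0, 0, 0]
Event 3: LOCAL 3: VV[3][3]++ -> VV[3]=[1, 0, 0, 2]
Event 4: SEND 0->2: VV[0][0]++ -> VV[0]=[3, 0, 0, 0], msg_vec=[3, 0, 0, 0]; VV[2]=max(VV[2],msg_vec) then VV[2][2]++ -> VV[2]=[3, 0, 1, 0]
Event 5: LOCAL 3: VV[3][3]++ -> VV[3]=[1, 0, 0, 3]
Event 6: LOCAL 0: VV[0][0]++ -> VV[0]=[4, 0, 0, 0]
Event 7: SEND 3->1: VV[3][3]++ -> VV[3]=[1, 0, 0, 4], msg_vec=[1, 0, 0, 4]; VV[1]=max(VV[1],msg_vec) then VV[1][1]++ -> VV[1]=[1, 1, 0, 4]
Event 1 stamp: [1, 0, 0, 0]
Event 7 stamp: [1, 0, 0, 4]
[1, 0, 0, 0] <= [1, 0, 0, 4]? True
[1, 0, 0, 4] <= [1, 0, 0, 0]? False
Relation: before

Answer: before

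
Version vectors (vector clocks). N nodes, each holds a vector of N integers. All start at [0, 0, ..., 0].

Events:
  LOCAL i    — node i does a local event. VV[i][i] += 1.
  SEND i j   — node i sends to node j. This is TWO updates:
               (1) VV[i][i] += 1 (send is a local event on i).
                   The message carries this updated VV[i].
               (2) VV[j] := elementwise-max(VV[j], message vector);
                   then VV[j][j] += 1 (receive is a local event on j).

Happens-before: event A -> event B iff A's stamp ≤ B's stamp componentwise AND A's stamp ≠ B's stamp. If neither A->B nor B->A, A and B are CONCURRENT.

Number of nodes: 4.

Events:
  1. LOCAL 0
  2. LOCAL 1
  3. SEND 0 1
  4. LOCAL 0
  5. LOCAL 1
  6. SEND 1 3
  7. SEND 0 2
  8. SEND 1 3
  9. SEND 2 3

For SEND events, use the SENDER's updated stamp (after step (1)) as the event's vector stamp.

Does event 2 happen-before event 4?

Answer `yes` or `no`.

Answer: no

Derivation:
Initial: VV[0]=[0, 0, 0, 0]
Initial: VV[1]=[0, 0, 0, 0]
Initial: VV[2]=[0, 0, 0, 0]
Initial: VV[3]=[0, 0, 0, 0]
Event 1: LOCAL 0: VV[0][0]++ -> VV[0]=[1, 0, 0, 0]
Event 2: LOCAL 1: VV[1][1]++ -> VV[1]=[0, 1, 0, 0]
Event 3: SEND 0->1: VV[0][0]++ -> VV[0]=[2, 0, 0, 0], msg_vec=[2, 0, 0, 0]; VV[1]=max(VV[1],msg_vec) then VV[1][1]++ -> VV[1]=[2, 2, 0, 0]
Event 4: LOCAL 0: VV[0][0]++ -> VV[0]=[3, 0, 0, 0]
Event 5: LOCAL 1: VV[1][1]++ -> VV[1]=[2, 3, 0, 0]
Event 6: SEND 1->3: VV[1][1]++ -> VV[1]=[2, 4, 0, 0], msg_vec=[2, 4, 0, 0]; VV[3]=max(VV[3],msg_vec) then VV[3][3]++ -> VV[3]=[2, 4, 0, 1]
Event 7: SEND 0->2: VV[0][0]++ -> VV[0]=[4, 0, 0, 0], msg_vec=[4, 0, 0, 0]; VV[2]=max(VV[2],msg_vec) then VV[2][2]++ -> VV[2]=[4, 0, 1, 0]
Event 8: SEND 1->3: VV[1][1]++ -> VV[1]=[2, 5, 0, 0], msg_vec=[2, 5, 0, 0]; VV[3]=max(VV[3],msg_vec) then VV[3][3]++ -> VV[3]=[2, 5, 0, 2]
Event 9: SEND 2->3: VV[2][2]++ -> VV[2]=[4, 0, 2, 0], msg_vec=[4, 0, 2, 0]; VV[3]=max(VV[3],msg_vec) then VV[3][3]++ -> VV[3]=[4, 5, 2, 3]
Event 2 stamp: [0, 1, 0, 0]
Event 4 stamp: [3, 0, 0, 0]
[0, 1, 0, 0] <= [3, 0, 0, 0]? False. Equal? False. Happens-before: False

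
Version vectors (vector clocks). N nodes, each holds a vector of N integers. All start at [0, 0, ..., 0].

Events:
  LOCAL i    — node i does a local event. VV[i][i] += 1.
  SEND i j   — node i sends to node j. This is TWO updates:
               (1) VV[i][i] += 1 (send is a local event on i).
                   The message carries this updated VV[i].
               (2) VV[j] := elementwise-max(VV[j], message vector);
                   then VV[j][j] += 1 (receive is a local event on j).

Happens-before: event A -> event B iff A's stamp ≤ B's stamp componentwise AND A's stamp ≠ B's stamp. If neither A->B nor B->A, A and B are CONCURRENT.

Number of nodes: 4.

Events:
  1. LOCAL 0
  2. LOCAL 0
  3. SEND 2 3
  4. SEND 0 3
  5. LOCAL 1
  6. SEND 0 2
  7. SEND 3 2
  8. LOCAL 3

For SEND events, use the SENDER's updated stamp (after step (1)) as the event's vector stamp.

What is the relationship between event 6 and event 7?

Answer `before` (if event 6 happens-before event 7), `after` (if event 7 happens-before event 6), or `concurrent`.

Initial: VV[0]=[0, 0, 0, 0]
Initial: VV[1]=[0, 0, 0, 0]
Initial: VV[2]=[0, 0, 0, 0]
Initial: VV[3]=[0, 0, 0, 0]
Event 1: LOCAL 0: VV[0][0]++ -> VV[0]=[1, 0, 0, 0]
Event 2: LOCAL 0: VV[0][0]++ -> VV[0]=[2, 0, 0, 0]
Event 3: SEND 2->3: VV[2][2]++ -> VV[2]=[0, 0, 1, 0], msg_vec=[0, 0, 1, 0]; VV[3]=max(VV[3],msg_vec) then VV[3][3]++ -> VV[3]=[0, 0, 1, 1]
Event 4: SEND 0->3: VV[0][0]++ -> VV[0]=[3, 0, 0, 0], msg_vec=[3, 0, 0, 0]; VV[3]=max(VV[3],msg_vec) then VV[3][3]++ -> VV[3]=[3, 0, 1, 2]
Event 5: LOCAL 1: VV[1][1]++ -> VV[1]=[0, 1, 0, 0]
Event 6: SEND 0->2: VV[0][0]++ -> VV[0]=[4, 0, 0, 0], msg_vec=[4, 0, 0, 0]; VV[2]=max(VV[2],msg_vec) then VV[2][2]++ -> VV[2]=[4, 0, 2, 0]
Event 7: SEND 3->2: VV[3][3]++ -> VV[3]=[3, 0, 1, 3], msg_vec=[3, 0, 1, 3]; VV[2]=max(VV[2],msg_vec) then VV[2][2]++ -> VV[2]=[4, 0, 3, 3]
Event 8: LOCAL 3: VV[3][3]++ -> VV[3]=[3, 0, 1, 4]
Event 6 stamp: [4, 0, 0, 0]
Event 7 stamp: [3, 0, 1, 3]
[4, 0, 0, 0] <= [3, 0, 1, 3]? False
[3, 0, 1, 3] <= [4, 0, 0, 0]? False
Relation: concurrent

Answer: concurrent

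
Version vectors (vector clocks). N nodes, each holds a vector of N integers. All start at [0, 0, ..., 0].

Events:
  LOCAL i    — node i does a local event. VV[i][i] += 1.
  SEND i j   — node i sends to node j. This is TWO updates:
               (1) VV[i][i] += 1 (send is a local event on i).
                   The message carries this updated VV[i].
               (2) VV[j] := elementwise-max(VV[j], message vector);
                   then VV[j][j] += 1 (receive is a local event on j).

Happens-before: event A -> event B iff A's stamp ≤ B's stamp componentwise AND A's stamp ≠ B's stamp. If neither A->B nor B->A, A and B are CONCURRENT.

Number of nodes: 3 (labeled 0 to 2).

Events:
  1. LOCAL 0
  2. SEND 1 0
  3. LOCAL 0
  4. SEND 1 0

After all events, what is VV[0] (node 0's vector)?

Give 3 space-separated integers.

Answer: 4 2 0

Derivation:
Initial: VV[0]=[0, 0, 0]
Initial: VV[1]=[0, 0, 0]
Initial: VV[2]=[0, 0, 0]
Event 1: LOCAL 0: VV[0][0]++ -> VV[0]=[1, 0, 0]
Event 2: SEND 1->0: VV[1][1]++ -> VV[1]=[0, 1, 0], msg_vec=[0, 1, 0]; VV[0]=max(VV[0],msg_vec) then VV[0][0]++ -> VV[0]=[2, 1, 0]
Event 3: LOCAL 0: VV[0][0]++ -> VV[0]=[3, 1, 0]
Event 4: SEND 1->0: VV[1][1]++ -> VV[1]=[0, 2, 0], msg_vec=[0, 2, 0]; VV[0]=max(VV[0],msg_vec) then VV[0][0]++ -> VV[0]=[4, 2, 0]
Final vectors: VV[0]=[4, 2, 0]; VV[1]=[0, 2, 0]; VV[2]=[0, 0, 0]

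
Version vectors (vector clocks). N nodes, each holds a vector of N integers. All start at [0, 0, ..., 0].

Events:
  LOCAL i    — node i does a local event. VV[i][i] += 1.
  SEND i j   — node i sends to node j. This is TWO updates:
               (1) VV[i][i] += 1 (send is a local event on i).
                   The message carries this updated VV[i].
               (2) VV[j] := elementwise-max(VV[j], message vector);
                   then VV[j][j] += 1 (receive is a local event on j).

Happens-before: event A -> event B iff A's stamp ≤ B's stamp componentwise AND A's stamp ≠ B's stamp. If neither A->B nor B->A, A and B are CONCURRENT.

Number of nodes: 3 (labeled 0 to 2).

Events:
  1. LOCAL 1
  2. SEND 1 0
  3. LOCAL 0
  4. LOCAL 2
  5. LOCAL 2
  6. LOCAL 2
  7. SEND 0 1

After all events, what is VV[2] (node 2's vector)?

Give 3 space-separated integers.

Initial: VV[0]=[0, 0, 0]
Initial: VV[1]=[0, 0, 0]
Initial: VV[2]=[0, 0, 0]
Event 1: LOCAL 1: VV[1][1]++ -> VV[1]=[0, 1, 0]
Event 2: SEND 1->0: VV[1][1]++ -> VV[1]=[0, 2, 0], msg_vec=[0, 2, 0]; VV[0]=max(VV[0],msg_vec) then VV[0][0]++ -> VV[0]=[1, 2, 0]
Event 3: LOCAL 0: VV[0][0]++ -> VV[0]=[2, 2, 0]
Event 4: LOCAL 2: VV[2][2]++ -> VV[2]=[0, 0, 1]
Event 5: LOCAL 2: VV[2][2]++ -> VV[2]=[0, 0, 2]
Event 6: LOCAL 2: VV[2][2]++ -> VV[2]=[0, 0, 3]
Event 7: SEND 0->1: VV[0][0]++ -> VV[0]=[3, 2, 0], msg_vec=[3, 2, 0]; VV[1]=max(VV[1],msg_vec) then VV[1][1]++ -> VV[1]=[3, 3, 0]
Final vectors: VV[0]=[3, 2, 0]; VV[1]=[3, 3, 0]; VV[2]=[0, 0, 3]

Answer: 0 0 3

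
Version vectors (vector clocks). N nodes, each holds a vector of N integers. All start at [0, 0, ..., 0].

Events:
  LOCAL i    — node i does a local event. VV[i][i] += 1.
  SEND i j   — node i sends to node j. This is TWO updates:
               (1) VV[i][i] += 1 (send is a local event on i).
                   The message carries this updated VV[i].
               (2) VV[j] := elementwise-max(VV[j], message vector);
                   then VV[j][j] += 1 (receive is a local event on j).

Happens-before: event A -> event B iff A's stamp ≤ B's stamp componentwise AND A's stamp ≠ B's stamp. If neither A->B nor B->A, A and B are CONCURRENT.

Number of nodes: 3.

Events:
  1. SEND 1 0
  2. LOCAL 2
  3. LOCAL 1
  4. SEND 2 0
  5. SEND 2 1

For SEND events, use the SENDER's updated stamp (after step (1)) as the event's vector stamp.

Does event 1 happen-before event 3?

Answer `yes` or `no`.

Answer: yes

Derivation:
Initial: VV[0]=[0, 0, 0]
Initial: VV[1]=[0, 0, 0]
Initial: VV[2]=[0, 0, 0]
Event 1: SEND 1->0: VV[1][1]++ -> VV[1]=[0, 1, 0], msg_vec=[0, 1, 0]; VV[0]=max(VV[0],msg_vec) then VV[0][0]++ -> VV[0]=[1, 1, 0]
Event 2: LOCAL 2: VV[2][2]++ -> VV[2]=[0, 0, 1]
Event 3: LOCAL 1: VV[1][1]++ -> VV[1]=[0, 2, 0]
Event 4: SEND 2->0: VV[2][2]++ -> VV[2]=[0, 0, 2], msg_vec=[0, 0, 2]; VV[0]=max(VV[0],msg_vec) then VV[0][0]++ -> VV[0]=[2, 1, 2]
Event 5: SEND 2->1: VV[2][2]++ -> VV[2]=[0, 0, 3], msg_vec=[0, 0, 3]; VV[1]=max(VV[1],msg_vec) then VV[1][1]++ -> VV[1]=[0, 3, 3]
Event 1 stamp: [0, 1, 0]
Event 3 stamp: [0, 2, 0]
[0, 1, 0] <= [0, 2, 0]? True. Equal? False. Happens-before: True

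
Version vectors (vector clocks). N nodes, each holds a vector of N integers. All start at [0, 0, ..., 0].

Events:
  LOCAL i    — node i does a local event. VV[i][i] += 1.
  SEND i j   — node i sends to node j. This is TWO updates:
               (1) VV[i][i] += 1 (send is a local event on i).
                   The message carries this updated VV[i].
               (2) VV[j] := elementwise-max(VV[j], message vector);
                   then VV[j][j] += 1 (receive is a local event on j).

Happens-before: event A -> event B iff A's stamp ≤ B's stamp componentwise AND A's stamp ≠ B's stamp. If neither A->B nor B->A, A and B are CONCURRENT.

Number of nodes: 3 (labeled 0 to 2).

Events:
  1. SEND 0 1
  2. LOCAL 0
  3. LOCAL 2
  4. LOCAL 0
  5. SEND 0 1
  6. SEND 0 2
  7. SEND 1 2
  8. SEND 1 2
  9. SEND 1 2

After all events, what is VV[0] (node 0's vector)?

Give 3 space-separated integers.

Initial: VV[0]=[0, 0, 0]
Initial: VV[1]=[0, 0, 0]
Initial: VV[2]=[0, 0, 0]
Event 1: SEND 0->1: VV[0][0]++ -> VV[0]=[1, 0, 0], msg_vec=[1, 0, 0]; VV[1]=max(VV[1],msg_vec) then VV[1][1]++ -> VV[1]=[1, 1, 0]
Event 2: LOCAL 0: VV[0][0]++ -> VV[0]=[2, 0, 0]
Event 3: LOCAL 2: VV[2][2]++ -> VV[2]=[0, 0, 1]
Event 4: LOCAL 0: VV[0][0]++ -> VV[0]=[3, 0, 0]
Event 5: SEND 0->1: VV[0][0]++ -> VV[0]=[4, 0, 0], msg_vec=[4, 0, 0]; VV[1]=max(VV[1],msg_vec) then VV[1][1]++ -> VV[1]=[4, 2, 0]
Event 6: SEND 0->2: VV[0][0]++ -> VV[0]=[5, 0, 0], msg_vec=[5, 0, 0]; VV[2]=max(VV[2],msg_vec) then VV[2][2]++ -> VV[2]=[5, 0, 2]
Event 7: SEND 1->2: VV[1][1]++ -> VV[1]=[4, 3, 0], msg_vec=[4, 3, 0]; VV[2]=max(VV[2],msg_vec) then VV[2][2]++ -> VV[2]=[5, 3, 3]
Event 8: SEND 1->2: VV[1][1]++ -> VV[1]=[4, 4, 0], msg_vec=[4, 4, 0]; VV[2]=max(VV[2],msg_vec) then VV[2][2]++ -> VV[2]=[5, 4, 4]
Event 9: SEND 1->2: VV[1][1]++ -> VV[1]=[4, 5, 0], msg_vec=[4, 5, 0]; VV[2]=max(VV[2],msg_vec) then VV[2][2]++ -> VV[2]=[5, 5, 5]
Final vectors: VV[0]=[5, 0, 0]; VV[1]=[4, 5, 0]; VV[2]=[5, 5, 5]

Answer: 5 0 0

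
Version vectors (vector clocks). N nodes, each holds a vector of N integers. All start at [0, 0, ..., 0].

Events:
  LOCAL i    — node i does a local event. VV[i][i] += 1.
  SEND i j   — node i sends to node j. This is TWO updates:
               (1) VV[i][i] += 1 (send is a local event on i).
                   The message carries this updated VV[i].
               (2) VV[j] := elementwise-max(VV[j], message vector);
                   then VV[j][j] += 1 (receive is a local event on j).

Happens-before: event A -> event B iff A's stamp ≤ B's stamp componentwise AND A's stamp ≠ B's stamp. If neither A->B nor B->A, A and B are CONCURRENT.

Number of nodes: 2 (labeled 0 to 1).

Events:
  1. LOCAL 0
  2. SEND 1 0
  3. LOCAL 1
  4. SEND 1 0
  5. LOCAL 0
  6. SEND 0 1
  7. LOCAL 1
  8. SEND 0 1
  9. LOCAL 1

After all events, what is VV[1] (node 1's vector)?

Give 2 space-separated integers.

Answer: 6 7

Derivation:
Initial: VV[0]=[0, 0]
Initial: VV[1]=[0, 0]
Event 1: LOCAL 0: VV[0][0]++ -> VV[0]=[1, 0]
Event 2: SEND 1->0: VV[1][1]++ -> VV[1]=[0, 1], msg_vec=[0, 1]; VV[0]=max(VV[0],msg_vec) then VV[0][0]++ -> VV[0]=[2, 1]
Event 3: LOCAL 1: VV[1][1]++ -> VV[1]=[0, 2]
Event 4: SEND 1->0: VV[1][1]++ -> VV[1]=[0, 3], msg_vec=[0, 3]; VV[0]=max(VV[0],msg_vec) then VV[0][0]++ -> VV[0]=[3, 3]
Event 5: LOCAL 0: VV[0][0]++ -> VV[0]=[4, 3]
Event 6: SEND 0->1: VV[0][0]++ -> VV[0]=[5, 3], msg_vec=[5, 3]; VV[1]=max(VV[1],msg_vec) then VV[1][1]++ -> VV[1]=[5, 4]
Event 7: LOCAL 1: VV[1][1]++ -> VV[1]=[5, 5]
Event 8: SEND 0->1: VV[0][0]++ -> VV[0]=[6, 3], msg_vec=[6, 3]; VV[1]=max(VV[1],msg_vec) then VV[1][1]++ -> VV[1]=[6, 6]
Event 9: LOCAL 1: VV[1][1]++ -> VV[1]=[6, 7]
Final vectors: VV[0]=[6, 3]; VV[1]=[6, 7]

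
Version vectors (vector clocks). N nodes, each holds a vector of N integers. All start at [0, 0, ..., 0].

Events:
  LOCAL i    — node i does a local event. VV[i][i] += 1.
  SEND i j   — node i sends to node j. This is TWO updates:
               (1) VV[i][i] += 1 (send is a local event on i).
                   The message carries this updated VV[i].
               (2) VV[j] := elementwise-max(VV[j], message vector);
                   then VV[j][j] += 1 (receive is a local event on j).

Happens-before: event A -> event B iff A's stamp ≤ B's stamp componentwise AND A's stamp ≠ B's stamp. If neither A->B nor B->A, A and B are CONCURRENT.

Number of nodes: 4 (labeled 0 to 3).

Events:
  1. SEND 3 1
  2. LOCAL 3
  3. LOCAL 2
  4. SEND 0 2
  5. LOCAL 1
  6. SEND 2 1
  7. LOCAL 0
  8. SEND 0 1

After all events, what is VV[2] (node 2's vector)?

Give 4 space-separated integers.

Answer: 1 0 3 0

Derivation:
Initial: VV[0]=[0, 0, 0, 0]
Initial: VV[1]=[0, 0, 0, 0]
Initial: VV[2]=[0, 0, 0, 0]
Initial: VV[3]=[0, 0, 0, 0]
Event 1: SEND 3->1: VV[3][3]++ -> VV[3]=[0, 0, 0, 1], msg_vec=[0, 0, 0, 1]; VV[1]=max(VV[1],msg_vec) then VV[1][1]++ -> VV[1]=[0, 1, 0, 1]
Event 2: LOCAL 3: VV[3][3]++ -> VV[3]=[0, 0, 0, 2]
Event 3: LOCAL 2: VV[2][2]++ -> VV[2]=[0, 0, 1, 0]
Event 4: SEND 0->2: VV[0][0]++ -> VV[0]=[1, 0, 0, 0], msg_vec=[1, 0, 0, 0]; VV[2]=max(VV[2],msg_vec) then VV[2][2]++ -> VV[2]=[1, 0, 2, 0]
Event 5: LOCAL 1: VV[1][1]++ -> VV[1]=[0, 2, 0, 1]
Event 6: SEND 2->1: VV[2][2]++ -> VV[2]=[1, 0, 3, 0], msg_vec=[1, 0, 3, 0]; VV[1]=max(VV[1],msg_vec) then VV[1][1]++ -> VV[1]=[1, 3, 3, 1]
Event 7: LOCAL 0: VV[0][0]++ -> VV[0]=[2, 0, 0, 0]
Event 8: SEND 0->1: VV[0][0]++ -> VV[0]=[3, 0, 0, 0], msg_vec=[3, 0, 0, 0]; VV[1]=max(VV[1],msg_vec) then VV[1][1]++ -> VV[1]=[3, 4, 3, 1]
Final vectors: VV[0]=[3, 0, 0, 0]; VV[1]=[3, 4, 3, 1]; VV[2]=[1, 0, 3, 0]; VV[3]=[0, 0, 0, 2]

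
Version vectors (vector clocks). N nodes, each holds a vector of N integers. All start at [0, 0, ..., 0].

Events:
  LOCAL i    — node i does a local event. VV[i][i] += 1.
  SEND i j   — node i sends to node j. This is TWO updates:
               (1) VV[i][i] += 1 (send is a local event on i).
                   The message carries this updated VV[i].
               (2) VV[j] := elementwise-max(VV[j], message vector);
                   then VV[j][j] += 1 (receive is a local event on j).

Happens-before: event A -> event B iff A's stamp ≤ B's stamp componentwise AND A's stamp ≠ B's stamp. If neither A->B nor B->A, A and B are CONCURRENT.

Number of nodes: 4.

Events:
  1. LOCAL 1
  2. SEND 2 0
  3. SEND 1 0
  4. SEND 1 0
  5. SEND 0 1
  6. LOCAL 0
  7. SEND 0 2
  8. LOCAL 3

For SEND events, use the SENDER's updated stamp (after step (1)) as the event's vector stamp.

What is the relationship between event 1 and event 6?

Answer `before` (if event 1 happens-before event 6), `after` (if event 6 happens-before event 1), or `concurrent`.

Answer: before

Derivation:
Initial: VV[0]=[0, 0, 0, 0]
Initial: VV[1]=[0, 0, 0, 0]
Initial: VV[2]=[0, 0, 0, 0]
Initial: VV[3]=[0, 0, 0, 0]
Event 1: LOCAL 1: VV[1][1]++ -> VV[1]=[0, 1, 0, 0]
Event 2: SEND 2->0: VV[2][2]++ -> VV[2]=[0, 0, 1, 0], msg_vec=[0, 0, 1, 0]; VV[0]=max(VV[0],msg_vec) then VV[0][0]++ -> VV[0]=[1, 0, 1, 0]
Event 3: SEND 1->0: VV[1][1]++ -> VV[1]=[0, 2, 0, 0], msg_vec=[0, 2, 0, 0]; VV[0]=max(VV[0],msg_vec) then VV[0][0]++ -> VV[0]=[2, 2, 1, 0]
Event 4: SEND 1->0: VV[1][1]++ -> VV[1]=[0, 3, 0, 0], msg_vec=[0, 3, 0, 0]; VV[0]=max(VV[0],msg_vec) then VV[0][0]++ -> VV[0]=[3, 3, 1, 0]
Event 5: SEND 0->1: VV[0][0]++ -> VV[0]=[4, 3, 1, 0], msg_vec=[4, 3, 1, 0]; VV[1]=max(VV[1],msg_vec) then VV[1][1]++ -> VV[1]=[4, 4, 1, 0]
Event 6: LOCAL 0: VV[0][0]++ -> VV[0]=[5, 3, 1, 0]
Event 7: SEND 0->2: VV[0][0]++ -> VV[0]=[6, 3, 1, 0], msg_vec=[6, 3, 1, 0]; VV[2]=max(VV[2],msg_vec) then VV[2][2]++ -> VV[2]=[6, 3, 2, 0]
Event 8: LOCAL 3: VV[3][3]++ -> VV[3]=[0, 0, 0, 1]
Event 1 stamp: [0, 1, 0, 0]
Event 6 stamp: [5, 3, 1, 0]
[0, 1, 0, 0] <= [5, 3, 1, 0]? True
[5, 3, 1, 0] <= [0, 1, 0, 0]? False
Relation: before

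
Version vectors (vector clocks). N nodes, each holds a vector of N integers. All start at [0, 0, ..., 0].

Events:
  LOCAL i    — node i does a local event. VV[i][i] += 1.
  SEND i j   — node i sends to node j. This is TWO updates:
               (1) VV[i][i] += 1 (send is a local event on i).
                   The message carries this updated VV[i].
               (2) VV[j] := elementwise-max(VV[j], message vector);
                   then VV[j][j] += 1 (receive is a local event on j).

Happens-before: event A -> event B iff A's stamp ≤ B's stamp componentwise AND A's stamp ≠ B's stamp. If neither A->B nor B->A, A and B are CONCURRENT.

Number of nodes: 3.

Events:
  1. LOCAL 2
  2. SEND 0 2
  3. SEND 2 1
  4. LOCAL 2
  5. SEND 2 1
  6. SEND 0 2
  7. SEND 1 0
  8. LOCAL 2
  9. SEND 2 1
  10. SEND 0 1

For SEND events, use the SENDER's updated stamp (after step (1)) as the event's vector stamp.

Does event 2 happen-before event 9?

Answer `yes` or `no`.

Answer: yes

Derivation:
Initial: VV[0]=[0, 0, 0]
Initial: VV[1]=[0, 0, 0]
Initial: VV[2]=[0, 0, 0]
Event 1: LOCAL 2: VV[2][2]++ -> VV[2]=[0, 0, 1]
Event 2: SEND 0->2: VV[0][0]++ -> VV[0]=[1, 0, 0], msg_vec=[1, 0, 0]; VV[2]=max(VV[2],msg_vec) then VV[2][2]++ -> VV[2]=[1, 0, 2]
Event 3: SEND 2->1: VV[2][2]++ -> VV[2]=[1, 0, 3], msg_vec=[1, 0, 3]; VV[1]=max(VV[1],msg_vec) then VV[1][1]++ -> VV[1]=[1, 1, 3]
Event 4: LOCAL 2: VV[2][2]++ -> VV[2]=[1, 0, 4]
Event 5: SEND 2->1: VV[2][2]++ -> VV[2]=[1, 0, 5], msg_vec=[1, 0, 5]; VV[1]=max(VV[1],msg_vec) then VV[1][1]++ -> VV[1]=[1, 2, 5]
Event 6: SEND 0->2: VV[0][0]++ -> VV[0]=[2, 0, 0], msg_vec=[2, 0, 0]; VV[2]=max(VV[2],msg_vec) then VV[2][2]++ -> VV[2]=[2, 0, 6]
Event 7: SEND 1->0: VV[1][1]++ -> VV[1]=[1, 3, 5], msg_vec=[1, 3, 5]; VV[0]=max(VV[0],msg_vec) then VV[0][0]++ -> VV[0]=[3, 3, 5]
Event 8: LOCAL 2: VV[2][2]++ -> VV[2]=[2, 0, 7]
Event 9: SEND 2->1: VV[2][2]++ -> VV[2]=[2, 0, 8], msg_vec=[2, 0, 8]; VV[1]=max(VV[1],msg_vec) then VV[1][1]++ -> VV[1]=[2, 4, 8]
Event 10: SEND 0->1: VV[0][0]++ -> VV[0]=[4, 3, 5], msg_vec=[4, 3, 5]; VV[1]=max(VV[1],msg_vec) then VV[1][1]++ -> VV[1]=[4, 5, 8]
Event 2 stamp: [1, 0, 0]
Event 9 stamp: [2, 0, 8]
[1, 0, 0] <= [2, 0, 8]? True. Equal? False. Happens-before: True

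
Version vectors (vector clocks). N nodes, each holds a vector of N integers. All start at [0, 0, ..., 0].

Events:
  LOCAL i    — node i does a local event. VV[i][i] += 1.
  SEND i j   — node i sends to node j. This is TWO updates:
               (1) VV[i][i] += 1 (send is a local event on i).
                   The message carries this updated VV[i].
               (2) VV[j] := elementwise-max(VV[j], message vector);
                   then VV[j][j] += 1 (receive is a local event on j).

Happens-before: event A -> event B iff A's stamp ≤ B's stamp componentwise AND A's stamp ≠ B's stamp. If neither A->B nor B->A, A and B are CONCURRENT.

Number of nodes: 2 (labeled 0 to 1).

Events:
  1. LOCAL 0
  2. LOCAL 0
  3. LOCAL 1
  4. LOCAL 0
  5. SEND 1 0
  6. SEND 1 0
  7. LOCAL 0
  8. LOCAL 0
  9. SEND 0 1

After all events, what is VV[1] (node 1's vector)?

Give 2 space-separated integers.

Initial: VV[0]=[0, 0]
Initial: VV[1]=[0, 0]
Event 1: LOCAL 0: VV[0][0]++ -> VV[0]=[1, 0]
Event 2: LOCAL 0: VV[0][0]++ -> VV[0]=[2, 0]
Event 3: LOCAL 1: VV[1][1]++ -> VV[1]=[0, 1]
Event 4: LOCAL 0: VV[0][0]++ -> VV[0]=[3, 0]
Event 5: SEND 1->0: VV[1][1]++ -> VV[1]=[0, 2], msg_vec=[0, 2]; VV[0]=max(VV[0],msg_vec) then VV[0][0]++ -> VV[0]=[4, 2]
Event 6: SEND 1->0: VV[1][1]++ -> VV[1]=[0, 3], msg_vec=[0, 3]; VV[0]=max(VV[0],msg_vec) then VV[0][0]++ -> VV[0]=[5, 3]
Event 7: LOCAL 0: VV[0][0]++ -> VV[0]=[6, 3]
Event 8: LOCAL 0: VV[0][0]++ -> VV[0]=[7, 3]
Event 9: SEND 0->1: VV[0][0]++ -> VV[0]=[8, 3], msg_vec=[8, 3]; VV[1]=max(VV[1],msg_vec) then VV[1][1]++ -> VV[1]=[8, 4]
Final vectors: VV[0]=[8, 3]; VV[1]=[8, 4]

Answer: 8 4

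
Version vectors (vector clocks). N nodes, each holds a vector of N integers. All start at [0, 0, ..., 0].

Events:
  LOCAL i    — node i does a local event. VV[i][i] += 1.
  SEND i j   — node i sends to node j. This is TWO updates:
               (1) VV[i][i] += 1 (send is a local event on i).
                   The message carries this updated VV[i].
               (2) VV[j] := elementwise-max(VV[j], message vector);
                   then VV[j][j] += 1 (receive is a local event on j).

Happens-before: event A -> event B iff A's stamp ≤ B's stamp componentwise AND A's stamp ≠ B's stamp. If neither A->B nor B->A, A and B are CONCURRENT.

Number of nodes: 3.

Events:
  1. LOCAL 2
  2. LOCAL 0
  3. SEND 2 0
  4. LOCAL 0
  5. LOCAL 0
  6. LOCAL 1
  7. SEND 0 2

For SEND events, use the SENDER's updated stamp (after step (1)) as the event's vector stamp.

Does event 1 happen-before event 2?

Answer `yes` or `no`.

Answer: no

Derivation:
Initial: VV[0]=[0, 0, 0]
Initial: VV[1]=[0, 0, 0]
Initial: VV[2]=[0, 0, 0]
Event 1: LOCAL 2: VV[2][2]++ -> VV[2]=[0, 0, 1]
Event 2: LOCAL 0: VV[0][0]++ -> VV[0]=[1, 0, 0]
Event 3: SEND 2->0: VV[2][2]++ -> VV[2]=[0, 0, 2], msg_vec=[0, 0, 2]; VV[0]=max(VV[0],msg_vec) then VV[0][0]++ -> VV[0]=[2, 0, 2]
Event 4: LOCAL 0: VV[0][0]++ -> VV[0]=[3, 0, 2]
Event 5: LOCAL 0: VV[0][0]++ -> VV[0]=[4, 0, 2]
Event 6: LOCAL 1: VV[1][1]++ -> VV[1]=[0, 1, 0]
Event 7: SEND 0->2: VV[0][0]++ -> VV[0]=[5, 0, 2], msg_vec=[5, 0, 2]; VV[2]=max(VV[2],msg_vec) then VV[2][2]++ -> VV[2]=[5, 0, 3]
Event 1 stamp: [0, 0, 1]
Event 2 stamp: [1, 0, 0]
[0, 0, 1] <= [1, 0, 0]? False. Equal? False. Happens-before: False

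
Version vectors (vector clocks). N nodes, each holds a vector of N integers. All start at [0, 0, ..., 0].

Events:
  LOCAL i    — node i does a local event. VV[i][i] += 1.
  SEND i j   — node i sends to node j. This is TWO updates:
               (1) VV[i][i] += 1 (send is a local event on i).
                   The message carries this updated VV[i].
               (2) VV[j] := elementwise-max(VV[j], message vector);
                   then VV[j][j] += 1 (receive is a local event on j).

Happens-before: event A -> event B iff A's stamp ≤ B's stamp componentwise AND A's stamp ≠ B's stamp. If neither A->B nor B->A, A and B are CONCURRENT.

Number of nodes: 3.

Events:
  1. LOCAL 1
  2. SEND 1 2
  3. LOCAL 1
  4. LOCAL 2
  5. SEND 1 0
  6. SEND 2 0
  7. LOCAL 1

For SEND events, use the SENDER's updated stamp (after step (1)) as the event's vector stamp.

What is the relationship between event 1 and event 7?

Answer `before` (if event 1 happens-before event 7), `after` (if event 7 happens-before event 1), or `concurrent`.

Initial: VV[0]=[0, 0, 0]
Initial: VV[1]=[0, 0, 0]
Initial: VV[2]=[0, 0, 0]
Event 1: LOCAL 1: VV[1][1]++ -> VV[1]=[0, 1, 0]
Event 2: SEND 1->2: VV[1][1]++ -> VV[1]=[0, 2, 0], msg_vec=[0, 2, 0]; VV[2]=max(VV[2],msg_vec) then VV[2][2]++ -> VV[2]=[0, 2, 1]
Event 3: LOCAL 1: VV[1][1]++ -> VV[1]=[0, 3, 0]
Event 4: LOCAL 2: VV[2][2]++ -> VV[2]=[0, 2, 2]
Event 5: SEND 1->0: VV[1][1]++ -> VV[1]=[0, 4, 0], msg_vec=[0, 4, 0]; VV[0]=max(VV[0],msg_vec) then VV[0][0]++ -> VV[0]=[1, 4, 0]
Event 6: SEND 2->0: VV[2][2]++ -> VV[2]=[0, 2, 3], msg_vec=[0, 2, 3]; VV[0]=max(VV[0],msg_vec) then VV[0][0]++ -> VV[0]=[2, 4, 3]
Event 7: LOCAL 1: VV[1][1]++ -> VV[1]=[0, 5, 0]
Event 1 stamp: [0, 1, 0]
Event 7 stamp: [0, 5, 0]
[0, 1, 0] <= [0, 5, 0]? True
[0, 5, 0] <= [0, 1, 0]? False
Relation: before

Answer: before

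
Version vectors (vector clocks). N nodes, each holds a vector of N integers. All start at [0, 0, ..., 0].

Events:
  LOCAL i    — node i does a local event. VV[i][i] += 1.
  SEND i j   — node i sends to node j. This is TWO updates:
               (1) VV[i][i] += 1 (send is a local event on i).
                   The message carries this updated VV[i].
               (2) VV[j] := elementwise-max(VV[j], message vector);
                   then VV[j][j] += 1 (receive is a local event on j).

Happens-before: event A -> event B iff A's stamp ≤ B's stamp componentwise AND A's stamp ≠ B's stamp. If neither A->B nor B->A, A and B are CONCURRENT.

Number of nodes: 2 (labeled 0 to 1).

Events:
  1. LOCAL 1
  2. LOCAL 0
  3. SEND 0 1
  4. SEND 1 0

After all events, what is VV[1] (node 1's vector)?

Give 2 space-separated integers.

Answer: 2 3

Derivation:
Initial: VV[0]=[0, 0]
Initial: VV[1]=[0, 0]
Event 1: LOCAL 1: VV[1][1]++ -> VV[1]=[0, 1]
Event 2: LOCAL 0: VV[0][0]++ -> VV[0]=[1, 0]
Event 3: SEND 0->1: VV[0][0]++ -> VV[0]=[2, 0], msg_vec=[2, 0]; VV[1]=max(VV[1],msg_vec) then VV[1][1]++ -> VV[1]=[2, 2]
Event 4: SEND 1->0: VV[1][1]++ -> VV[1]=[2, 3], msg_vec=[2, 3]; VV[0]=max(VV[0],msg_vec) then VV[0][0]++ -> VV[0]=[3, 3]
Final vectors: VV[0]=[3, 3]; VV[1]=[2, 3]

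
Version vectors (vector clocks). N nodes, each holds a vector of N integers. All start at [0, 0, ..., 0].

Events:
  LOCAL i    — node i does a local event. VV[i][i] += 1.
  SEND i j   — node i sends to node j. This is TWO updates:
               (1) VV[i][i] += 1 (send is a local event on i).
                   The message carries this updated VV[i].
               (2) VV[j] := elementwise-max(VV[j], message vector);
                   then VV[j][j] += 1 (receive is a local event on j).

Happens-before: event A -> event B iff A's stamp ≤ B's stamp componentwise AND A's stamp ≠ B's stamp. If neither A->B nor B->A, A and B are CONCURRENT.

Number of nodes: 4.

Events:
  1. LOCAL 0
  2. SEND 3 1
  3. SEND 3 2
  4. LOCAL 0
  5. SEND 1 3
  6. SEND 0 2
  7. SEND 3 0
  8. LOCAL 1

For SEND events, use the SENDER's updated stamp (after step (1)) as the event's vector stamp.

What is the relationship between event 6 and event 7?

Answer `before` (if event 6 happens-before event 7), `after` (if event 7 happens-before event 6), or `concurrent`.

Initial: VV[0]=[0, 0, 0, 0]
Initial: VV[1]=[0, 0, 0, 0]
Initial: VV[2]=[0, 0, 0, 0]
Initial: VV[3]=[0, 0, 0, 0]
Event 1: LOCAL 0: VV[0][0]++ -> VV[0]=[1, 0, 0, 0]
Event 2: SEND 3->1: VV[3][3]++ -> VV[3]=[0, 0, 0, 1], msg_vec=[0, 0, 0, 1]; VV[1]=max(VV[1],msg_vec) then VV[1][1]++ -> VV[1]=[0, 1, 0, 1]
Event 3: SEND 3->2: VV[3][3]++ -> VV[3]=[0, 0, 0, 2], msg_vec=[0, 0, 0, 2]; VV[2]=max(VV[2],msg_vec) then VV[2][2]++ -> VV[2]=[0, 0, 1, 2]
Event 4: LOCAL 0: VV[0][0]++ -> VV[0]=[2, 0, 0, 0]
Event 5: SEND 1->3: VV[1][1]++ -> VV[1]=[0, 2, 0, 1], msg_vec=[0, 2, 0, 1]; VV[3]=max(VV[3],msg_vec) then VV[3][3]++ -> VV[3]=[0, 2, 0, 3]
Event 6: SEND 0->2: VV[0][0]++ -> VV[0]=[3, 0, 0, 0], msg_vec=[3, 0, 0, 0]; VV[2]=max(VV[2],msg_vec) then VV[2][2]++ -> VV[2]=[3, 0, 2, 2]
Event 7: SEND 3->0: VV[3][3]++ -> VV[3]=[0, 2, 0, 4], msg_vec=[0, 2, 0, 4]; VV[0]=max(VV[0],msg_vec) then VV[0][0]++ -> VV[0]=[4, 2, 0, 4]
Event 8: LOCAL 1: VV[1][1]++ -> VV[1]=[0, 3, 0, 1]
Event 6 stamp: [3, 0, 0, 0]
Event 7 stamp: [0, 2, 0, 4]
[3, 0, 0, 0] <= [0, 2, 0, 4]? False
[0, 2, 0, 4] <= [3, 0, 0, 0]? False
Relation: concurrent

Answer: concurrent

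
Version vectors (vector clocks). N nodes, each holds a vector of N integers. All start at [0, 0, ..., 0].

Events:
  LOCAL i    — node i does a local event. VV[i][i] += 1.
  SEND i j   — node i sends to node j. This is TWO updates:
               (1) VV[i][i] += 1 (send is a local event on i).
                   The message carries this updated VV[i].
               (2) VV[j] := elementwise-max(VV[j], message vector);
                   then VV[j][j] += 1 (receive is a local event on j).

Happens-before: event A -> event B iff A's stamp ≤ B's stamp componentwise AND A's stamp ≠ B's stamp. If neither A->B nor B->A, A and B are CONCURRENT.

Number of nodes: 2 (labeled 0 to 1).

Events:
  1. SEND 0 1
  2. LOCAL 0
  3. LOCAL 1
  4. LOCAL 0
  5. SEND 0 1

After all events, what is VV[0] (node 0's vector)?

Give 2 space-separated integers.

Answer: 4 0

Derivation:
Initial: VV[0]=[0, 0]
Initial: VV[1]=[0, 0]
Event 1: SEND 0->1: VV[0][0]++ -> VV[0]=[1, 0], msg_vec=[1, 0]; VV[1]=max(VV[1],msg_vec) then VV[1][1]++ -> VV[1]=[1, 1]
Event 2: LOCAL 0: VV[0][0]++ -> VV[0]=[2, 0]
Event 3: LOCAL 1: VV[1][1]++ -> VV[1]=[1, 2]
Event 4: LOCAL 0: VV[0][0]++ -> VV[0]=[3, 0]
Event 5: SEND 0->1: VV[0][0]++ -> VV[0]=[4, 0], msg_vec=[4, 0]; VV[1]=max(VV[1],msg_vec) then VV[1][1]++ -> VV[1]=[4, 3]
Final vectors: VV[0]=[4, 0]; VV[1]=[4, 3]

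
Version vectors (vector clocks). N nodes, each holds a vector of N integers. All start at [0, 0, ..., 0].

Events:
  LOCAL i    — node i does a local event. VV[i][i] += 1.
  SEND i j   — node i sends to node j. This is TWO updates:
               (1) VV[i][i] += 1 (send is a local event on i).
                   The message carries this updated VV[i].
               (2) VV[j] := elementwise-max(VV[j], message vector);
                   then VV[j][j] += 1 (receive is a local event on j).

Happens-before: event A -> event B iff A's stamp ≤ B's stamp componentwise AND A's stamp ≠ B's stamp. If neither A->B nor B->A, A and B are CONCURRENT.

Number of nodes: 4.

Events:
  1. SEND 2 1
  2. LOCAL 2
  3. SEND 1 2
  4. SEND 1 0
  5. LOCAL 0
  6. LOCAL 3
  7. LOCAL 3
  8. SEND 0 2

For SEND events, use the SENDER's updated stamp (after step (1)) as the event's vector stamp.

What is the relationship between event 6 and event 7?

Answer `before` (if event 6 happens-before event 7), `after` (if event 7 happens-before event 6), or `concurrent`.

Answer: before

Derivation:
Initial: VV[0]=[0, 0, 0, 0]
Initial: VV[1]=[0, 0, 0, 0]
Initial: VV[2]=[0, 0, 0, 0]
Initial: VV[3]=[0, 0, 0, 0]
Event 1: SEND 2->1: VV[2][2]++ -> VV[2]=[0, 0, 1, 0], msg_vec=[0, 0, 1, 0]; VV[1]=max(VV[1],msg_vec) then VV[1][1]++ -> VV[1]=[0, 1, 1, 0]
Event 2: LOCAL 2: VV[2][2]++ -> VV[2]=[0, 0, 2, 0]
Event 3: SEND 1->2: VV[1][1]++ -> VV[1]=[0, 2, 1, 0], msg_vec=[0, 2, 1, 0]; VV[2]=max(VV[2],msg_vec) then VV[2][2]++ -> VV[2]=[0, 2, 3, 0]
Event 4: SEND 1->0: VV[1][1]++ -> VV[1]=[0, 3, 1, 0], msg_vec=[0, 3, 1, 0]; VV[0]=max(VV[0],msg_vec) then VV[0][0]++ -> VV[0]=[1, 3, 1, 0]
Event 5: LOCAL 0: VV[0][0]++ -> VV[0]=[2, 3, 1, 0]
Event 6: LOCAL 3: VV[3][3]++ -> VV[3]=[0, 0, 0, 1]
Event 7: LOCAL 3: VV[3][3]++ -> VV[3]=[0, 0, 0, 2]
Event 8: SEND 0->2: VV[0][0]++ -> VV[0]=[3, 3, 1, 0], msg_vec=[3, 3, 1, 0]; VV[2]=max(VV[2],msg_vec) then VV[2][2]++ -> VV[2]=[3, 3, 4, 0]
Event 6 stamp: [0, 0, 0, 1]
Event 7 stamp: [0, 0, 0, 2]
[0, 0, 0, 1] <= [0, 0, 0, 2]? True
[0, 0, 0, 2] <= [0, 0, 0, 1]? False
Relation: before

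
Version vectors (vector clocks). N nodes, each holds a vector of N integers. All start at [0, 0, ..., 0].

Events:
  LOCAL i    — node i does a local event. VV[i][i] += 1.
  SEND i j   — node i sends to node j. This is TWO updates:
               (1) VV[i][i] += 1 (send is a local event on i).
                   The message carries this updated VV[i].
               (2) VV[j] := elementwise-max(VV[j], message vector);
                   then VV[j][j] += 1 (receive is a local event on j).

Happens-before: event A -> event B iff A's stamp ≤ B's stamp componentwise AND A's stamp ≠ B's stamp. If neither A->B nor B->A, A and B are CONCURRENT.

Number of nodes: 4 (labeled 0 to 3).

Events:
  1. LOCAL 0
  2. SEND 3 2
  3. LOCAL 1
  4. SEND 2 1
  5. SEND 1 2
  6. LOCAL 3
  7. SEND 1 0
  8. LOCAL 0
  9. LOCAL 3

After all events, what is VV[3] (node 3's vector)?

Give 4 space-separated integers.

Answer: 0 0 0 3

Derivation:
Initial: VV[0]=[0, 0, 0, 0]
Initial: VV[1]=[0, 0, 0, 0]
Initial: VV[2]=[0, 0, 0, 0]
Initial: VV[3]=[0, 0, 0, 0]
Event 1: LOCAL 0: VV[0][0]++ -> VV[0]=[1, 0, 0, 0]
Event 2: SEND 3->2: VV[3][3]++ -> VV[3]=[0, 0, 0, 1], msg_vec=[0, 0, 0, 1]; VV[2]=max(VV[2],msg_vec) then VV[2][2]++ -> VV[2]=[0, 0, 1, 1]
Event 3: LOCAL 1: VV[1][1]++ -> VV[1]=[0, 1, 0, 0]
Event 4: SEND 2->1: VV[2][2]++ -> VV[2]=[0, 0, 2, 1], msg_vec=[0, 0, 2, 1]; VV[1]=max(VV[1],msg_vec) then VV[1][1]++ -> VV[1]=[0, 2, 2, 1]
Event 5: SEND 1->2: VV[1][1]++ -> VV[1]=[0, 3, 2, 1], msg_vec=[0, 3, 2, 1]; VV[2]=max(VV[2],msg_vec) then VV[2][2]++ -> VV[2]=[0, 3, 3, 1]
Event 6: LOCAL 3: VV[3][3]++ -> VV[3]=[0, 0, 0, 2]
Event 7: SEND 1->0: VV[1][1]++ -> VV[1]=[0, 4, 2, 1], msg_vec=[0, 4, 2, 1]; VV[0]=max(VV[0],msg_vec) then VV[0][0]++ -> VV[0]=[2, 4, 2, 1]
Event 8: LOCAL 0: VV[0][0]++ -> VV[0]=[3, 4, 2, 1]
Event 9: LOCAL 3: VV[3][3]++ -> VV[3]=[0, 0, 0, 3]
Final vectors: VV[0]=[3, 4, 2, 1]; VV[1]=[0, 4, 2, 1]; VV[2]=[0, 3, 3, 1]; VV[3]=[0, 0, 0, 3]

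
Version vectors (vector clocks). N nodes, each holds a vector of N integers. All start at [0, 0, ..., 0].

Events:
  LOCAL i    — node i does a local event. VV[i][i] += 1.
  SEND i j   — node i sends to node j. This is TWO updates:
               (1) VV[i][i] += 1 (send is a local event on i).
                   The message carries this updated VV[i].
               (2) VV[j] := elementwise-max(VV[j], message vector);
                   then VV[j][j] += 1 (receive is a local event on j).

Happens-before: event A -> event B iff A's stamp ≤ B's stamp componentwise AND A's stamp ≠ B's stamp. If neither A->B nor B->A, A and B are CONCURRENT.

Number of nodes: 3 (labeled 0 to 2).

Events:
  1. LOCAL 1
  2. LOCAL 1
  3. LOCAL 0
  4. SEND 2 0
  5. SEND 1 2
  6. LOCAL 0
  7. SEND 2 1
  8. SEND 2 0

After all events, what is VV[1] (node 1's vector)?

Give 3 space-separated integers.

Initial: VV[0]=[0, 0, 0]
Initial: VV[1]=[0, 0, 0]
Initial: VV[2]=[0, 0, 0]
Event 1: LOCAL 1: VV[1][1]++ -> VV[1]=[0, 1, 0]
Event 2: LOCAL 1: VV[1][1]++ -> VV[1]=[0, 2, 0]
Event 3: LOCAL 0: VV[0][0]++ -> VV[0]=[1, 0, 0]
Event 4: SEND 2->0: VV[2][2]++ -> VV[2]=[0, 0, 1], msg_vec=[0, 0, 1]; VV[0]=max(VV[0],msg_vec) then VV[0][0]++ -> VV[0]=[2, 0, 1]
Event 5: SEND 1->2: VV[1][1]++ -> VV[1]=[0, 3, 0], msg_vec=[0, 3, 0]; VV[2]=max(VV[2],msg_vec) then VV[2][2]++ -> VV[2]=[0, 3, 2]
Event 6: LOCAL 0: VV[0][0]++ -> VV[0]=[3, 0, 1]
Event 7: SEND 2->1: VV[2][2]++ -> VV[2]=[0, 3, 3], msg_vec=[0, 3, 3]; VV[1]=max(VV[1],msg_vec) then VV[1][1]++ -> VV[1]=[0, 4, 3]
Event 8: SEND 2->0: VV[2][2]++ -> VV[2]=[0, 3, 4], msg_vec=[0, 3, 4]; VV[0]=max(VV[0],msg_vec) then VV[0][0]++ -> VV[0]=[4, 3, 4]
Final vectors: VV[0]=[4, 3, 4]; VV[1]=[0, 4, 3]; VV[2]=[0, 3, 4]

Answer: 0 4 3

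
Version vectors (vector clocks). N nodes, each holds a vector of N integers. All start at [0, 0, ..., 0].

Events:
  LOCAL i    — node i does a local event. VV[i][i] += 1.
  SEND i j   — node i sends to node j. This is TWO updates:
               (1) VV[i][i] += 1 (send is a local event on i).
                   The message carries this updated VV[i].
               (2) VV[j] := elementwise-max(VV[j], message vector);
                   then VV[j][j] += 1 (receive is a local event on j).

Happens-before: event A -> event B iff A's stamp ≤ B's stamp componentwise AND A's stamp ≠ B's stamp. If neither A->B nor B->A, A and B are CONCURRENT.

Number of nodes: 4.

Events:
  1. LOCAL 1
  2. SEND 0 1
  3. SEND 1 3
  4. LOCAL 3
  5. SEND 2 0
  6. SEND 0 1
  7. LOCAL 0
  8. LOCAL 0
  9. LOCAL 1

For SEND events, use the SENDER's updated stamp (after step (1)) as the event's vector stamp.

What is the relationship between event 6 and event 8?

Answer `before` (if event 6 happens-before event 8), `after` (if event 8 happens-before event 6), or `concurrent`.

Initial: VV[0]=[0, 0, 0, 0]
Initial: VV[1]=[0, 0, 0, 0]
Initial: VV[2]=[0, 0, 0, 0]
Initial: VV[3]=[0, 0, 0, 0]
Event 1: LOCAL 1: VV[1][1]++ -> VV[1]=[0, 1, 0, 0]
Event 2: SEND 0->1: VV[0][0]++ -> VV[0]=[1, 0, 0, 0], msg_vec=[1, 0, 0, 0]; VV[1]=max(VV[1],msg_vec) then VV[1][1]++ -> VV[1]=[1, 2, 0, 0]
Event 3: SEND 1->3: VV[1][1]++ -> VV[1]=[1, 3, 0, 0], msg_vec=[1, 3, 0, 0]; VV[3]=max(VV[3],msg_vec) then VV[3][3]++ -> VV[3]=[1, 3, 0, 1]
Event 4: LOCAL 3: VV[3][3]++ -> VV[3]=[1, 3, 0, 2]
Event 5: SEND 2->0: VV[2][2]++ -> VV[2]=[0, 0, 1, 0], msg_vec=[0, 0, 1, 0]; VV[0]=max(VV[0],msg_vec) then VV[0][0]++ -> VV[0]=[2, 0, 1, 0]
Event 6: SEND 0->1: VV[0][0]++ -> VV[0]=[3, 0, 1, 0], msg_vec=[3, 0, 1, 0]; VV[1]=max(VV[1],msg_vec) then VV[1][1]++ -> VV[1]=[3, 4, 1, 0]
Event 7: LOCAL 0: VV[0][0]++ -> VV[0]=[4, 0, 1, 0]
Event 8: LOCAL 0: VV[0][0]++ -> VV[0]=[5, 0, 1, 0]
Event 9: LOCAL 1: VV[1][1]++ -> VV[1]=[3, 5, 1, 0]
Event 6 stamp: [3, 0, 1, 0]
Event 8 stamp: [5, 0, 1, 0]
[3, 0, 1, 0] <= [5, 0, 1, 0]? True
[5, 0, 1, 0] <= [3, 0, 1, 0]? False
Relation: before

Answer: before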